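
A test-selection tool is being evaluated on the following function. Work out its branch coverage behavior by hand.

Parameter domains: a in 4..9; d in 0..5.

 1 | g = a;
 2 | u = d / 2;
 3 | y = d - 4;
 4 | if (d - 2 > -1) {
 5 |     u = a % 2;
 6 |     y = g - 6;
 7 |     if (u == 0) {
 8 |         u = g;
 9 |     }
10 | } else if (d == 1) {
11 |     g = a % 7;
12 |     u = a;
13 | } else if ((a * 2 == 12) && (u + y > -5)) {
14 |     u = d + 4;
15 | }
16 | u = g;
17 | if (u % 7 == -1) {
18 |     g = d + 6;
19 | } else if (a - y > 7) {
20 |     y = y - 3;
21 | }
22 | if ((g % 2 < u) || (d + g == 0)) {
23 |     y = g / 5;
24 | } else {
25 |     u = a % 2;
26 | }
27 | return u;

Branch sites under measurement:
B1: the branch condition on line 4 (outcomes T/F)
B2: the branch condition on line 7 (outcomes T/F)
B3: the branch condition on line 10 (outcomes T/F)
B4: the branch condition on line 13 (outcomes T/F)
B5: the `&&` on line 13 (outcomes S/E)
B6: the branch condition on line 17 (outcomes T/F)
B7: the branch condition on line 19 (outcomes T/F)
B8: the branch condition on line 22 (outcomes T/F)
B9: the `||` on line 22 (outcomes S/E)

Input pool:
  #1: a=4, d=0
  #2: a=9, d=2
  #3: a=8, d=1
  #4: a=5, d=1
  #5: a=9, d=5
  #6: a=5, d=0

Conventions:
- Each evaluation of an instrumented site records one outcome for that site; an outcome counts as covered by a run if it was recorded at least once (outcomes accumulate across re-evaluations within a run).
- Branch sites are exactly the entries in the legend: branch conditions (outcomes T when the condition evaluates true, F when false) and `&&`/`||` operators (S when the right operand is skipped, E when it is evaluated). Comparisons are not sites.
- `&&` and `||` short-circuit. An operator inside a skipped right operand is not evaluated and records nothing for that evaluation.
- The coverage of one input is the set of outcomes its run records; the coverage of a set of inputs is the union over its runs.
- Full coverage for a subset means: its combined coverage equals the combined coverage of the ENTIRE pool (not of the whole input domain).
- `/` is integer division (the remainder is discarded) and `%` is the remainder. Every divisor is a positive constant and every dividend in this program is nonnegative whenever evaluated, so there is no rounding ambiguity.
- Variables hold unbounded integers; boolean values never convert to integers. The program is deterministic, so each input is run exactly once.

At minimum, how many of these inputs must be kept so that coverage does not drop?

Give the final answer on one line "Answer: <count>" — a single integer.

input #1, a=4, d=0: events B1->F, B3->F, B5->S, B4->F, B6->F, B7->T, B9->S, B8->T; outcomes B1=F, B3=F, B4=F, B5=S, B6=F, B7=T, B8=T, B9=S
input #2, a=9, d=2: events B1->T, B2->F, B6->F, B7->F, B9->S, B8->T; outcomes B1=T, B2=F, B6=F, B7=F, B8=T, B9=S
input #3, a=8, d=1: events B1->F, B3->T, B6->F, B7->T, B9->E, B8->F; outcomes B1=F, B3=T, B6=F, B7=T, B8=F, B9=E
input #4, a=5, d=1: events B1->F, B3->T, B6->F, B7->T, B9->S, B8->T; outcomes B1=F, B3=T, B6=F, B7=T, B8=T, B9=S
input #5, a=9, d=5: events B1->T, B2->F, B6->F, B7->F, B9->S, B8->T; outcomes B1=T, B2=F, B6=F, B7=F, B8=T, B9=S
input #6, a=5, d=0: events B1->F, B3->F, B5->S, B4->F, B6->F, B7->T, B9->S, B8->T; outcomes B1=F, B3=F, B4=F, B5=S, B6=F, B7=T, B8=T, B9=S
together the pool reaches 14 outcomes: B1=T, B1=F, B2=F, B3=T, B3=F, B4=F, B5=S, B6=F, B7=T, B7=F, B8=T, B8=F, B9=S, B9=E
size 1 is not enough: best union over all size-1 subsets is 8/14
size 2 is not enough: best union over all size-2 subsets is 11/14
at size 3, {1, 2, 3} reaches all 14 outcomes; every lexicographically earlier size-3 subset fails

Answer: 3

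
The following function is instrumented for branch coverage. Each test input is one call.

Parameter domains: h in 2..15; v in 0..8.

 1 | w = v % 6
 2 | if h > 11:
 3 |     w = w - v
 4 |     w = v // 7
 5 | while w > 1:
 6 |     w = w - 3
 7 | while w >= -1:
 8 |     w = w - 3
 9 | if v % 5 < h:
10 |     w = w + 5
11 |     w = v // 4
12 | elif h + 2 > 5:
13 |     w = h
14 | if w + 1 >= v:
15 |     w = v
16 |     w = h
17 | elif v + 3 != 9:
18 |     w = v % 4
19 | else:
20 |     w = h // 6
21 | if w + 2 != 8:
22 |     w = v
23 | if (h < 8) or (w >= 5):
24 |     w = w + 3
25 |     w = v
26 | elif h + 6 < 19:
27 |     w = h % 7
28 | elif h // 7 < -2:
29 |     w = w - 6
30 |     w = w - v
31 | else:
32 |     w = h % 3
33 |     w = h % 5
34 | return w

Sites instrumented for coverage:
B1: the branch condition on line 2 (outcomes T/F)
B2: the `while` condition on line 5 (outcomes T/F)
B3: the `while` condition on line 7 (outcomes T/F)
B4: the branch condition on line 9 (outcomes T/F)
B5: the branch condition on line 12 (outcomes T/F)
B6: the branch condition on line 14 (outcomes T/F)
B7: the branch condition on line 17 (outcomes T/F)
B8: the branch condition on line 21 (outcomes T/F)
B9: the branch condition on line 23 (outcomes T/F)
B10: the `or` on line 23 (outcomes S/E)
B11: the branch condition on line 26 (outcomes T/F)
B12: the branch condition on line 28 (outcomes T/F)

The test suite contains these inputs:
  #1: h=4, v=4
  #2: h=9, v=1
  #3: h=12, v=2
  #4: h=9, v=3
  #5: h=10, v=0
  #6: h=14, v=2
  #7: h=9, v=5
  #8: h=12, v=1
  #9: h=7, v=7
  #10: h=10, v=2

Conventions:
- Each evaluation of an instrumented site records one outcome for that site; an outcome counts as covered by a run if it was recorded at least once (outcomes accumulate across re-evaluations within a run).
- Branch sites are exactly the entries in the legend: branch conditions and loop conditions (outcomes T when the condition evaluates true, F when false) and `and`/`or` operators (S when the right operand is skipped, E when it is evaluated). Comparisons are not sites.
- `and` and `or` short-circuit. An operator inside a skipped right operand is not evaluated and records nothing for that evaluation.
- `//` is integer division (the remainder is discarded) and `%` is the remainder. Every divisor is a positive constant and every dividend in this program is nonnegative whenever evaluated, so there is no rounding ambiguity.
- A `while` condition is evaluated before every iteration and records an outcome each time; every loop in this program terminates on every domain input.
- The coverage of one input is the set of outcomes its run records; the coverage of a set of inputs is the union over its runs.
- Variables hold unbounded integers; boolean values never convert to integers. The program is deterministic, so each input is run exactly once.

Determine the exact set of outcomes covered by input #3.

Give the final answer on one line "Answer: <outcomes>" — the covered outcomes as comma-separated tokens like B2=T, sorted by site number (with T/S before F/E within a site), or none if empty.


Running input #3 (h=12, v=2), event by event:
  B1->T, B2->F, B3->T, B3->F, B4->T, B6->F, B7->T, B8->T, B10->E, B9->F
  B11->T
collecting distinct outcomes: B1=T, B2=F, B3=T, B3=F, B4=T, B6=F, B7=T, B8=T, B9=F, B10=E, B11=T
Answer: B1=T, B2=F, B3=T, B3=F, B4=T, B6=F, B7=T, B8=T, B9=F, B10=E, B11=T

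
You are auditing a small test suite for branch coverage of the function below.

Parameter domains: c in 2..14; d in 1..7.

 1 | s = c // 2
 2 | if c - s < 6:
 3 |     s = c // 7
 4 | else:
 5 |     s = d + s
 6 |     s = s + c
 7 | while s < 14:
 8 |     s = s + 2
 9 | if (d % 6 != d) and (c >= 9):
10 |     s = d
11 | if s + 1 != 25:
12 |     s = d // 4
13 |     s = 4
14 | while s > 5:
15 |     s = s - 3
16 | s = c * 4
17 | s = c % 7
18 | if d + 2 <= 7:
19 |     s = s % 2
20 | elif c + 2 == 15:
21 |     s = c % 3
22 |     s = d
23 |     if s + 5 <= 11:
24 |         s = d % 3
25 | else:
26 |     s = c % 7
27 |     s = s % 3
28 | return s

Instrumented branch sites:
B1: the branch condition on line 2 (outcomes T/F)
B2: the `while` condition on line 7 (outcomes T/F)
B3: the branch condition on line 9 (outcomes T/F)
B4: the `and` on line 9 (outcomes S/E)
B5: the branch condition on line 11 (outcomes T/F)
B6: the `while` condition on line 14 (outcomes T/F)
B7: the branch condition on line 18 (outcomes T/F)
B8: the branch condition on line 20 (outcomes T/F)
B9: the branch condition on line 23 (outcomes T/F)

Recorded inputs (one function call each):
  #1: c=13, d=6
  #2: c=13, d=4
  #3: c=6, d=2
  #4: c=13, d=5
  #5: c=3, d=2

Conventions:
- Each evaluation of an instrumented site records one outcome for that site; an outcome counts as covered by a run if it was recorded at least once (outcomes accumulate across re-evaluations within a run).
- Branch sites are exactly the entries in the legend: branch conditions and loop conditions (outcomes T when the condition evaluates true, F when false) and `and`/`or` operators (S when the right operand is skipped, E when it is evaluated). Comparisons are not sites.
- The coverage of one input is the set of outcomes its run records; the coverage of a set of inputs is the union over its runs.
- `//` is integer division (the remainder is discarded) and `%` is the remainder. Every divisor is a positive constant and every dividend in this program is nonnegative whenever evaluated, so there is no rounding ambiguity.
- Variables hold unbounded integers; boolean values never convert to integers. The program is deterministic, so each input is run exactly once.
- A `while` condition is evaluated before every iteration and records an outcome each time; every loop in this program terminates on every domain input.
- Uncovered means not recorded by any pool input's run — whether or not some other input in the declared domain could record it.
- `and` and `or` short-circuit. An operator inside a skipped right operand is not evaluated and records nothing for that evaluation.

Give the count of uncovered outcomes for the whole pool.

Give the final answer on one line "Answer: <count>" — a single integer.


run #1 (c=13, d=6) runs B1->F, B2->F, B4->E, B3->T, B5->T, B6->F, B7->F, B8->T, B9->T; records B1=F, B2=F, B3=T, B4=E, B5=T, B6=F, B7=F, B8=T, B9=T
run #2 (c=13, d=4) runs B1->F, B2->F, B4->S, B3->F, B5->T, B6->F, B7->T; records B1=F, B2=F, B3=F, B4=S, B5=T, B6=F, B7=T
run #3 (c=6, d=2) runs B1->T, B2->T, B2->T, B2->T, B2->T, B2->T, B2->T, B2->T, B2->F, B4->S, B3->F, B5->T, B6->F, B7->T; records B1=T, B2=T, B2=F, B3=F, B4=S, B5=T, B6=F, B7=T
run #4 (c=13, d=5) runs B1->F, B2->F, B4->S, B3->F, B5->F, B6->T, B6->T, B6->T, B6->T, B6->T, B6->T, B6->T, B6->F, B7->T; records B1=F, B2=F, B3=F, B4=S, B5=F, B6=T, B6=F, B7=T
run #5 (c=3, d=2) runs B1->T, B2->T, B2->T, B2->T, B2->T, B2->T, B2->T, B2->T, B2->F, B4->S, B3->F, B5->T, B6->F, B7->T; records B1=T, B2=T, B2=F, B3=F, B4=S, B5=T, B6=F, B7=T
union over the pool: B1=T, B1=F, B2=T, B2=F, B3=T, B3=F, B4=S, B4=E, B5=T, B5=F, B6=T, B6=F, B7=T, B7=F, B8=T, B9=T
uncovered (2 of 18): B8=F, B9=F
Answer: 2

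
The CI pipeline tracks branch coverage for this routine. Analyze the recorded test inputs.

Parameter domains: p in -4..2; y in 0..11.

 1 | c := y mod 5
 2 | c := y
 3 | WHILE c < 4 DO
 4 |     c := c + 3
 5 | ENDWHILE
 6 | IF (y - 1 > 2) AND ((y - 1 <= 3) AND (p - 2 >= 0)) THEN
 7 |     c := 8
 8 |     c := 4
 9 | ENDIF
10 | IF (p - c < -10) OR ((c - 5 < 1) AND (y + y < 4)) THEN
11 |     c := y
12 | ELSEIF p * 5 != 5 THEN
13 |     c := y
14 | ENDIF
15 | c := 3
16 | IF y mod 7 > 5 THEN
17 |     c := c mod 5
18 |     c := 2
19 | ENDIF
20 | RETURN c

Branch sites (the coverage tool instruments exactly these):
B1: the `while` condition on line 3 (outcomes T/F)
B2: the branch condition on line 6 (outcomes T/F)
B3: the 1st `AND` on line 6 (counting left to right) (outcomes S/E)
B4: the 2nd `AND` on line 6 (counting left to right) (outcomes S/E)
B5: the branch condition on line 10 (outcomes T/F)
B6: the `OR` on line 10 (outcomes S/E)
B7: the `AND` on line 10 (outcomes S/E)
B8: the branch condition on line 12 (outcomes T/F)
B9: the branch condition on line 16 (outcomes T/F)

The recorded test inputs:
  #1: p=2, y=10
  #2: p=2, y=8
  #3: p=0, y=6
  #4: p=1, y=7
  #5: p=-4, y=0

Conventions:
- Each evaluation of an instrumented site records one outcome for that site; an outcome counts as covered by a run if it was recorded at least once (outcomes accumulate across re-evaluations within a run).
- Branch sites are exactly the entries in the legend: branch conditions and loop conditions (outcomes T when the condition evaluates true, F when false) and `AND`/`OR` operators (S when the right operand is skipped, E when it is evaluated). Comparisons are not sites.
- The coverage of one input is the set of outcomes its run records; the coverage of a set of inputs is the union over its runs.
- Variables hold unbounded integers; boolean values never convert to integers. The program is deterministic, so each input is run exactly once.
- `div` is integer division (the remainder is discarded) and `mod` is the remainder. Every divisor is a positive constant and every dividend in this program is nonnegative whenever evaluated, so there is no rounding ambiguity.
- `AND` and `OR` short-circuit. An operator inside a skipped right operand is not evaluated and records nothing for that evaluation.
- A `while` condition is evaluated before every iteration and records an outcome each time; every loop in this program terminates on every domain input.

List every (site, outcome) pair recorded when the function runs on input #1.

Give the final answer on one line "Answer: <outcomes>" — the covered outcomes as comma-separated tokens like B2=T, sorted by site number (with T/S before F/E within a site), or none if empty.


Event log for input #1 (p=2, y=10):
  B1->F, B3->E, B4->S, B2->F, B6->E, B7->S, B5->F, B8->T, B9->F
distinct outcomes covered: B1=F, B2=F, B3=E, B4=S, B5=F, B6=E, B7=S, B8=T, B9=F
Answer: B1=F, B2=F, B3=E, B4=S, B5=F, B6=E, B7=S, B8=T, B9=F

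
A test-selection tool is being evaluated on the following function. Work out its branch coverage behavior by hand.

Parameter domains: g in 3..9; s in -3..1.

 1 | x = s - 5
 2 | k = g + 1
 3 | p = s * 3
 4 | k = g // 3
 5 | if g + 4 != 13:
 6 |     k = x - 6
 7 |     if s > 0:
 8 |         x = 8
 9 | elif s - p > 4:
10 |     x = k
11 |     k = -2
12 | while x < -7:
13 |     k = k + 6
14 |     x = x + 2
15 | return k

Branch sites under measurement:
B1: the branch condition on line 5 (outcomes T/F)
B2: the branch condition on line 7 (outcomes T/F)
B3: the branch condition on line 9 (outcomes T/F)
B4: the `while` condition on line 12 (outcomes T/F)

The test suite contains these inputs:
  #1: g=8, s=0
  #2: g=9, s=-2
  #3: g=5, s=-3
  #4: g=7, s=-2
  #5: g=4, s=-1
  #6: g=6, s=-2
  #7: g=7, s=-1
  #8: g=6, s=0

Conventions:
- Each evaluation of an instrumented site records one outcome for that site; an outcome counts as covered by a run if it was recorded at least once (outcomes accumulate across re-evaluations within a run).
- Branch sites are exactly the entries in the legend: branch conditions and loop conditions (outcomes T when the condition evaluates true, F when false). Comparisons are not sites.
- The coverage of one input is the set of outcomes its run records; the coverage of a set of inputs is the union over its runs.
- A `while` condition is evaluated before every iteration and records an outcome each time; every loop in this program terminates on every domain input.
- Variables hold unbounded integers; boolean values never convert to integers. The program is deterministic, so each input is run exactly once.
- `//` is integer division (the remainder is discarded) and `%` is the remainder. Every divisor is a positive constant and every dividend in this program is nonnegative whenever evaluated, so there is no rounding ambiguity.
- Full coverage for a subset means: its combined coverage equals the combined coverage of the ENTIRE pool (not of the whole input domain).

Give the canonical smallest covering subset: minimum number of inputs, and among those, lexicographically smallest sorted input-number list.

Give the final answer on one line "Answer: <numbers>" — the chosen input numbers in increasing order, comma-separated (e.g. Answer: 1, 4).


run #1 (g=8, s=0) runs B1->T, B2->F, B4->F; records B1=T, B2=F, B4=F
run #2 (g=9, s=-2) runs B1->F, B3->F, B4->F; records B1=F, B3=F, B4=F
run #3 (g=5, s=-3) runs B1->T, B2->F, B4->T, B4->F; records B1=T, B2=F, B4=T, B4=F
run #4 (g=7, s=-2) runs B1->T, B2->F, B4->F; records B1=T, B2=F, B4=F
run #5 (g=4, s=-1) runs B1->T, B2->F, B4->F; records B1=T, B2=F, B4=F
run #6 (g=6, s=-2) runs B1->T, B2->F, B4->F; records B1=T, B2=F, B4=F
run #7 (g=7, s=-1) runs B1->T, B2->F, B4->F; records B1=T, B2=F, B4=F
run #8 (g=6, s=0) runs B1->T, B2->F, B4->F; records B1=T, B2=F, B4=F
pool-wide coverage (6 outcomes): B1=T, B1=F, B2=F, B3=F, B4=T, B4=F
size 1 is not enough: best union over all size-1 subsets is 4/6
the canonical winner is {2, 3}: size 2, full 6-outcome coverage, earliest index list among size-2 covers
Answer: 2, 3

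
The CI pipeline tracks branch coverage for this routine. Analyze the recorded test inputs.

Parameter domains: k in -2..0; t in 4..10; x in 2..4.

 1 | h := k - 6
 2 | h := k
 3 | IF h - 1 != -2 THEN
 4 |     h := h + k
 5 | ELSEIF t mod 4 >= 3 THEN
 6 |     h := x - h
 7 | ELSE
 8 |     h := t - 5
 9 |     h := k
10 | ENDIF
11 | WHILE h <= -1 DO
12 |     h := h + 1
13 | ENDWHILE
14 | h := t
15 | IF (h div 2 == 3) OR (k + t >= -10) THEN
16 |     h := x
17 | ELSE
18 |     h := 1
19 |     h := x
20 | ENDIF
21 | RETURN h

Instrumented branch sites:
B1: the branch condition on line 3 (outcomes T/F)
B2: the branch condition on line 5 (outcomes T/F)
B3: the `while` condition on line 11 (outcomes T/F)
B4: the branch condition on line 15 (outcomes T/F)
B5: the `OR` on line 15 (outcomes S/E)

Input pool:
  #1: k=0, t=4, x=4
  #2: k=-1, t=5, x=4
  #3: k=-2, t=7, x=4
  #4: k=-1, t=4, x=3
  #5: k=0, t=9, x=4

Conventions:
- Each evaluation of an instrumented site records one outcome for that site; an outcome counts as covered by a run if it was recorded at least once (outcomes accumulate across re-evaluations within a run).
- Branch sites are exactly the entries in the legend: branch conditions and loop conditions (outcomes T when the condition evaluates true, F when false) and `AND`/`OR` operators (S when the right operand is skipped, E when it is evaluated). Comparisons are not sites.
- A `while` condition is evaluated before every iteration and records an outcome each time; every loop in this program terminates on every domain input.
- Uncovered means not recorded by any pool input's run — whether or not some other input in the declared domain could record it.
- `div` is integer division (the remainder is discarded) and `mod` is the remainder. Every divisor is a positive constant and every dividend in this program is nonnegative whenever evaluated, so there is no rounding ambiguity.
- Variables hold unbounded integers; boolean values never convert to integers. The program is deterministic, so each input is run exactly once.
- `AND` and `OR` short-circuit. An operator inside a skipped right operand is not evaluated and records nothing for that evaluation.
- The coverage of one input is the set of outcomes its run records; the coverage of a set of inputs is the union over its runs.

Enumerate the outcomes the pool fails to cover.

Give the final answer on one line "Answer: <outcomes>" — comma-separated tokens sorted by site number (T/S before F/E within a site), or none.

test 1 (k=0, t=4, x=4) hits B1=T, B3=F, B4=T, B5=E
test 2 (k=-1, t=5, x=4) hits B1=F, B2=F, B3=T, B3=F, B4=T, B5=E
test 3 (k=-2, t=7, x=4) hits B1=T, B3=T, B3=F, B4=T, B5=S
test 4 (k=-1, t=4, x=3) hits B1=F, B2=F, B3=T, B3=F, B4=T, B5=E
test 5 (k=0, t=9, x=4) hits B1=T, B3=F, B4=T, B5=E
union over the pool: B1=T, B1=F, B2=F, B3=T, B3=F, B4=T, B5=S, B5=E
uncovered (2 of 10): B2=T, B4=F

Answer: B2=T, B4=F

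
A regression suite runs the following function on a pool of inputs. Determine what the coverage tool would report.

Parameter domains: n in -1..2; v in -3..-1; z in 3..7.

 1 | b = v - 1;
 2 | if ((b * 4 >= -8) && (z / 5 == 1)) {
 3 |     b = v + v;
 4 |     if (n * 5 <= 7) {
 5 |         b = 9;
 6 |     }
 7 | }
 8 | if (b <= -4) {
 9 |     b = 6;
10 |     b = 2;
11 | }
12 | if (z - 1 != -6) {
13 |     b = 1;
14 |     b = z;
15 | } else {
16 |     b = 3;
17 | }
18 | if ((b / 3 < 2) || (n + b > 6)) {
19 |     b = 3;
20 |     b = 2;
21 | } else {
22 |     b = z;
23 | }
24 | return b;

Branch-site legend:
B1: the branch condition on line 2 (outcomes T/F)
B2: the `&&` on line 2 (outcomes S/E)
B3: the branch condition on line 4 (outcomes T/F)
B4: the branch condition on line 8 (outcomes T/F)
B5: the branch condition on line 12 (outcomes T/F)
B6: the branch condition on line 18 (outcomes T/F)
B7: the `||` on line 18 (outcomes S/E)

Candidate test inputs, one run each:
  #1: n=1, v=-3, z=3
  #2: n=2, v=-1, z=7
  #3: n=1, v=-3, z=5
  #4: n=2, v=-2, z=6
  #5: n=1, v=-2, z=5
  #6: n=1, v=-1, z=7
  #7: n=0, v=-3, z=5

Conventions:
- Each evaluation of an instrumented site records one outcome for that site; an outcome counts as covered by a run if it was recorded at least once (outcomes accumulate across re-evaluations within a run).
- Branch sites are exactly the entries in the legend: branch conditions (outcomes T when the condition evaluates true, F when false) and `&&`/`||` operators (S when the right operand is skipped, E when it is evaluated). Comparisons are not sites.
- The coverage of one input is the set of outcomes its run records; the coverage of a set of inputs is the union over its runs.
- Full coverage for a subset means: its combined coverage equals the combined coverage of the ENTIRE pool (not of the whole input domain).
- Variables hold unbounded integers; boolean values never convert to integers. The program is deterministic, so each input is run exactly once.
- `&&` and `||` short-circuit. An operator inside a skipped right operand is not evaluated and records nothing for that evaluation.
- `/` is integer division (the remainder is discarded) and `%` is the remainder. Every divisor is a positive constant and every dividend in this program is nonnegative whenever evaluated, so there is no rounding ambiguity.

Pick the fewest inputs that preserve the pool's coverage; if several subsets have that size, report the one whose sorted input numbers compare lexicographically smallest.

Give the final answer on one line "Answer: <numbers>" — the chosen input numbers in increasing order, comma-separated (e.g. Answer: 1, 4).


run #1 (n=1, v=-3, z=3) runs B2->S, B1->F, B4->T, B5->T, B7->S, B6->T; records B1=F, B2=S, B4=T, B5=T, B6=T, B7=S
run #2 (n=2, v=-1, z=7) runs B2->E, B1->T, B3->F, B4->F, B5->T, B7->E, B6->T; records B1=T, B2=E, B3=F, B4=F, B5=T, B6=T, B7=E
run #3 (n=1, v=-3, z=5) runs B2->S, B1->F, B4->T, B5->T, B7->S, B6->T; records B1=F, B2=S, B4=T, B5=T, B6=T, B7=S
run #4 (n=2, v=-2, z=6) runs B2->S, B1->F, B4->F, B5->T, B7->E, B6->T; records B1=F, B2=S, B4=F, B5=T, B6=T, B7=E
run #5 (n=1, v=-2, z=5) runs B2->S, B1->F, B4->F, B5->T, B7->S, B6->T; records B1=F, B2=S, B4=F, B5=T, B6=T, B7=S
run #6 (n=1, v=-1, z=7) runs B2->E, B1->T, B3->T, B4->F, B5->T, B7->E, B6->T; records B1=T, B2=E, B3=T, B4=F, B5=T, B6=T, B7=E
run #7 (n=0, v=-3, z=5) runs B2->S, B1->F, B4->T, B5->T, B7->S, B6->T; records B1=F, B2=S, B4=T, B5=T, B6=T, B7=S
together the pool reaches 12 outcomes: B1=T, B1=F, B2=S, B2=E, B3=T, B3=F, B4=T, B4=F, B5=T, B6=T, B7=S, B7=E
no size-1 subset reaches all 12 outcomes (best union: 7/12)
no size-2 subset reaches all 12 outcomes (best union: 11/12)
inputs {1, 2, 6} (size 3) cover everything; no size-3 subset with a lexicographically smaller index list covers all 12
Answer: 1, 2, 6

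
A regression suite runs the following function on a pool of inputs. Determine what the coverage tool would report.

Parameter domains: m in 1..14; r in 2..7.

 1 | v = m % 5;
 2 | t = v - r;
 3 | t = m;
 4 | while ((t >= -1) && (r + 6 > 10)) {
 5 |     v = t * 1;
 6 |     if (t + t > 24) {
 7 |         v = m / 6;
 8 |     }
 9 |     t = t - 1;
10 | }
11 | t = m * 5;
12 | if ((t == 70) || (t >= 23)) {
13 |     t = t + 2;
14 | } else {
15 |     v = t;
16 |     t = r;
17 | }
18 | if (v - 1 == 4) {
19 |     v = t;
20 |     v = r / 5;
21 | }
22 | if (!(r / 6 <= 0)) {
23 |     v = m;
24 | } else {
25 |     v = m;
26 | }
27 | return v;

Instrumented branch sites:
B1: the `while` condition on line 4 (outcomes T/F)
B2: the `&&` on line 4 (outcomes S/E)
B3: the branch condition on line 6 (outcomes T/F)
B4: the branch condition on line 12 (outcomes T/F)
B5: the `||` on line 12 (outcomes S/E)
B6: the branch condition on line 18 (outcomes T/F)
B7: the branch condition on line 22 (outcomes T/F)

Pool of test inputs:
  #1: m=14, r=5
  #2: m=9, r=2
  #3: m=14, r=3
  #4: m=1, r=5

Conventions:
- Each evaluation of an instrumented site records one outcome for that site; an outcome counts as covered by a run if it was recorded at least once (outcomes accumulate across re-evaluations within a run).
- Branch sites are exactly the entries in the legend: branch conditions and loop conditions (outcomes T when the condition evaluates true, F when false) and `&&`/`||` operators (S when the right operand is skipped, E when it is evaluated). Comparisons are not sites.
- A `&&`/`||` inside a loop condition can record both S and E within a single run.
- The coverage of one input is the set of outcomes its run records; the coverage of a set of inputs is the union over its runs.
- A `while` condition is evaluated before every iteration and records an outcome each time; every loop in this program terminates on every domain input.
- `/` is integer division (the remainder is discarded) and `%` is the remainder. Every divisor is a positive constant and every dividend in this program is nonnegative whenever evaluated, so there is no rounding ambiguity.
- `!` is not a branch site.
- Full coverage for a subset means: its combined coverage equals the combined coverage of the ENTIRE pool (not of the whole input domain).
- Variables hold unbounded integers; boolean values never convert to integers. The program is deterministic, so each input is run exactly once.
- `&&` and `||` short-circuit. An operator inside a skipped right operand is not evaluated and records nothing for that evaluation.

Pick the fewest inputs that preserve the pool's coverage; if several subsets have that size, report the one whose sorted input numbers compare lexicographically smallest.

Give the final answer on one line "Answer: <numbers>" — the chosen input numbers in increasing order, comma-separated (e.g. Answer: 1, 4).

#1 (m=14, r=5) -> B2->E, B1->T, B3->T, B2->E, B1->T, B3->T, B2->E, B1->T, B3->F, B2->E, B1->T, B3->F, B2->E, B1->T, ...; covered: B1=T, B1=F, B2=S, B2=E, B3=T, B3=F, B4=T, B5=S, B6=F, B7=F
#2 (m=9, r=2) -> B2->E, B1->F, B5->E, B4->T, B6->F, B7->F; covered: B1=F, B2=E, B4=T, B5=E, B6=F, B7=F
#3 (m=14, r=3) -> B2->E, B1->F, B5->S, B4->T, B6->F, B7->F; covered: B1=F, B2=E, B4=T, B5=S, B6=F, B7=F
#4 (m=1, r=5) -> B2->E, B1->T, B3->F, B2->E, B1->T, B3->F, B2->E, B1->T, B3->F, B2->S, B1->F, B5->E, B4->F, B6->T, ...; covered: B1=T, B1=F, B2=S, B2=E, B3=F, B4=F, B5=E, B6=T, B7=F
pool-wide coverage (13 outcomes): B1=T, B1=F, B2=S, B2=E, B3=T, B3=F, B4=T, B4=F, B5=S, B5=E, B6=T, B6=F, B7=F
checked all size-1 subsets: none covers 13 outcomes (max 10/13)
at size 2, {1, 4} reaches all 13 outcomes; every lexicographically earlier size-2 subset fails

Answer: 1, 4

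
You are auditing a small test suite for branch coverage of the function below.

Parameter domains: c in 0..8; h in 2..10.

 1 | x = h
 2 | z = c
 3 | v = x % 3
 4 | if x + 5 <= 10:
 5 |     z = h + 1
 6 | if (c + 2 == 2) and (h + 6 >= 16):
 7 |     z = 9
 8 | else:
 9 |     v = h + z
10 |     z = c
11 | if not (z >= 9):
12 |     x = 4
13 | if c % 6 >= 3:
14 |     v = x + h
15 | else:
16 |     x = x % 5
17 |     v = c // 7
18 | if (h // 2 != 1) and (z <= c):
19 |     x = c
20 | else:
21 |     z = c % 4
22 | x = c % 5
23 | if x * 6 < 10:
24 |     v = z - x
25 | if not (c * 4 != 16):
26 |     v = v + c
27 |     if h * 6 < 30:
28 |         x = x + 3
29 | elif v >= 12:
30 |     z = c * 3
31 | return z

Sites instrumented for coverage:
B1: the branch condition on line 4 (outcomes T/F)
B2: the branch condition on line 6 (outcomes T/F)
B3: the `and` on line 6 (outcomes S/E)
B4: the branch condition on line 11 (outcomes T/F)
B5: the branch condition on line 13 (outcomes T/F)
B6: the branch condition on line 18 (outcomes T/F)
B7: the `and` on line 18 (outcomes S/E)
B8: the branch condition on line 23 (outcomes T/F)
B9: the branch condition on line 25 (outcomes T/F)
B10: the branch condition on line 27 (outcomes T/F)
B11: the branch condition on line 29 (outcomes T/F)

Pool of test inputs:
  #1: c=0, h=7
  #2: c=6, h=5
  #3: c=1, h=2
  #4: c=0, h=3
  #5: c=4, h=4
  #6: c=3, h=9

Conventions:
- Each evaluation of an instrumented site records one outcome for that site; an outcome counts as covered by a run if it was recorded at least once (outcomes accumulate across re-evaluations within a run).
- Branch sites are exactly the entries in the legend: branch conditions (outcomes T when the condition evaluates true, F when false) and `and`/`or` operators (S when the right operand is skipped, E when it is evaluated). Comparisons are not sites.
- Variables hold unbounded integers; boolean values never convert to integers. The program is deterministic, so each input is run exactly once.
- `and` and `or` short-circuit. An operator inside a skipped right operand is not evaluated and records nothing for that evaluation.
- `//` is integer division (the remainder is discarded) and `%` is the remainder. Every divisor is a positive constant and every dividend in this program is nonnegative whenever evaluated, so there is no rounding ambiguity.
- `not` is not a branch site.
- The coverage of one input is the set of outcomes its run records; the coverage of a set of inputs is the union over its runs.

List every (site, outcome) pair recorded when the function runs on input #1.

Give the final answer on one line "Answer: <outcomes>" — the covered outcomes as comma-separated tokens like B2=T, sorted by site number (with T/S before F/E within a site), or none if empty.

Running input #1 (c=0, h=7), event by event:
  B1->F, B3->E, B2->F, B4->T, B5->F, B7->E, B6->T, B8->T, B9->F, B11->F
collecting distinct outcomes: B1=F, B2=F, B3=E, B4=T, B5=F, B6=T, B7=E, B8=T, B9=F, B11=F

Answer: B1=F, B2=F, B3=E, B4=T, B5=F, B6=T, B7=E, B8=T, B9=F, B11=F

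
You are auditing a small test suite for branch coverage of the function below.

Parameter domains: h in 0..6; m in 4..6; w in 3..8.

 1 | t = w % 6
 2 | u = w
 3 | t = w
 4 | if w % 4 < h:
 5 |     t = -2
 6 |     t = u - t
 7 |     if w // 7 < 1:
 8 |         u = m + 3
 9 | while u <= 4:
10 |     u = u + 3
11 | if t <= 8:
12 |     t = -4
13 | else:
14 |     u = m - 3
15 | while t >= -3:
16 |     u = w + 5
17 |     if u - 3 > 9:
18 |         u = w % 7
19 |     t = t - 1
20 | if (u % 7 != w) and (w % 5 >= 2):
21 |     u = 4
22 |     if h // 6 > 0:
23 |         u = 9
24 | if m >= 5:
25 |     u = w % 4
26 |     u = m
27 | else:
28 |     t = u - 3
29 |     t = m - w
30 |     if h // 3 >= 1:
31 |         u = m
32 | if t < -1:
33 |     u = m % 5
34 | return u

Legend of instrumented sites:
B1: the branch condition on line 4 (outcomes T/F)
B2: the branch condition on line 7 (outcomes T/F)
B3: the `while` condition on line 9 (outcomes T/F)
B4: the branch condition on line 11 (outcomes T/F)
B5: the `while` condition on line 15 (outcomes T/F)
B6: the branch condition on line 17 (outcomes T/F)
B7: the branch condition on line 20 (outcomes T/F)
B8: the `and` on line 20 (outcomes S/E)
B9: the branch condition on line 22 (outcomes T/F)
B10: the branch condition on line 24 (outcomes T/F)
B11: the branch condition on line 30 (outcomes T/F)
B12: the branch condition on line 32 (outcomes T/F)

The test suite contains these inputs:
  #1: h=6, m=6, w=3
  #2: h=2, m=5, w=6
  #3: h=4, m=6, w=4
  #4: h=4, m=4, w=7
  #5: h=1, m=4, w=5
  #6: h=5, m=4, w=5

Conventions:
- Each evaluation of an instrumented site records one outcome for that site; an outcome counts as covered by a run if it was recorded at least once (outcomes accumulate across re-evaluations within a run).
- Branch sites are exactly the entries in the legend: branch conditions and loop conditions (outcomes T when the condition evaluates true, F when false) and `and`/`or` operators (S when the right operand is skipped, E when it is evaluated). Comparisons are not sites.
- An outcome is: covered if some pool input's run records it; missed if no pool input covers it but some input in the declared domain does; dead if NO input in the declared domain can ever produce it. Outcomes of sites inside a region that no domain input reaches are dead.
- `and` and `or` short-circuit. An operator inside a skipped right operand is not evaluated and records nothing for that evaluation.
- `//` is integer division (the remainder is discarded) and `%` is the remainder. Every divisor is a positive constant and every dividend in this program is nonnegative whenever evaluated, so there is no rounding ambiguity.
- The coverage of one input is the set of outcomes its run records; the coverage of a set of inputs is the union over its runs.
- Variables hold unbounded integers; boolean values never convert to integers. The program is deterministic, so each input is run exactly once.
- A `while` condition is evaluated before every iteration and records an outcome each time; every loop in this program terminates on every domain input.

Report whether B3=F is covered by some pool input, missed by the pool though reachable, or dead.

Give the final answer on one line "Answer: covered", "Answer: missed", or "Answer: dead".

B3=F is recorded by pool input(s) 1, 2, 3, 4, 5, 6 -> covered

Answer: covered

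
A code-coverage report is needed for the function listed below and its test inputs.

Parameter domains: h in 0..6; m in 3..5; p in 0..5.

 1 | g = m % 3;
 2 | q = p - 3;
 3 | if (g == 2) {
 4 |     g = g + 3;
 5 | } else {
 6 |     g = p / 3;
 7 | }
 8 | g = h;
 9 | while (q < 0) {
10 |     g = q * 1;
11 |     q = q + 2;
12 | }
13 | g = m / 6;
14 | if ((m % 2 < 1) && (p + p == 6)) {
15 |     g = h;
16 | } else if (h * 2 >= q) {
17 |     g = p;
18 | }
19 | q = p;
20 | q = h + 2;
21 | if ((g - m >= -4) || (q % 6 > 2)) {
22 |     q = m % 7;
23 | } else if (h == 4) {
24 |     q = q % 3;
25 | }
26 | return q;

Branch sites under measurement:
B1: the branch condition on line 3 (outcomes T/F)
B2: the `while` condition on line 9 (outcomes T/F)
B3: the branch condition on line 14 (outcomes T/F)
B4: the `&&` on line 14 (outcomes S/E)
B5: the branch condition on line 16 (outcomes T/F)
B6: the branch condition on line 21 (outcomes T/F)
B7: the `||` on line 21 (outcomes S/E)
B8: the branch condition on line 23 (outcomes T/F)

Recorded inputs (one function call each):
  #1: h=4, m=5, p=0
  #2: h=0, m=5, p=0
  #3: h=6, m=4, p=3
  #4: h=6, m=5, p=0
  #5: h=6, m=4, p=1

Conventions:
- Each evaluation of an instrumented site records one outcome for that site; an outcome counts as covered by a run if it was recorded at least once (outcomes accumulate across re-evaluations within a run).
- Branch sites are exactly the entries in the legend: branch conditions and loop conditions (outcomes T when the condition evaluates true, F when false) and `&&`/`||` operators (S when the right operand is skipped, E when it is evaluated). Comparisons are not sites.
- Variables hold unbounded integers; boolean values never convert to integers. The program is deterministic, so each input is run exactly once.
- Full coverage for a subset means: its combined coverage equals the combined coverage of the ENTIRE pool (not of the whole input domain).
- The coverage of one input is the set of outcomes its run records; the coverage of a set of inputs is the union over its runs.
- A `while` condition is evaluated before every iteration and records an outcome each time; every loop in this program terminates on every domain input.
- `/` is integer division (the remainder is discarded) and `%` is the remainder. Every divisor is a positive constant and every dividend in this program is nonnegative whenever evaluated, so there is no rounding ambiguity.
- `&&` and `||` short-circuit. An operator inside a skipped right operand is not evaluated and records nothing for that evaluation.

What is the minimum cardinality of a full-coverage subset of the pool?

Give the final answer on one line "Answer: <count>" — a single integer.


#1 (h=4, m=5, p=0) -> B1->T, B2->T, B2->T, B2->F, B4->S, B3->F, B5->T, B7->E, B6->F, B8->T; covered: B1=T, B2=T, B2=F, B3=F, B4=S, B5=T, B6=F, B7=E, B8=T
#2 (h=0, m=5, p=0) -> B1->T, B2->T, B2->T, B2->F, B4->S, B3->F, B5->F, B7->E, B6->F, B8->F; covered: B1=T, B2=T, B2=F, B3=F, B4=S, B5=F, B6=F, B7=E, B8=F
#3 (h=6, m=4, p=3) -> B1->F, B2->F, B4->E, B3->T, B7->S, B6->T; covered: B1=F, B2=F, B3=T, B4=E, B6=T, B7=S
#4 (h=6, m=5, p=0) -> B1->T, B2->T, B2->T, B2->F, B4->S, B3->F, B5->T, B7->E, B6->F, B8->F; covered: B1=T, B2=T, B2=F, B3=F, B4=S, B5=T, B6=F, B7=E, B8=F
#5 (h=6, m=4, p=1) -> B1->F, B2->T, B2->F, B4->E, B3->F, B5->T, B7->S, B6->T; covered: B1=F, B2=T, B2=F, B3=F, B4=E, B5=T, B6=T, B7=S
pool-wide coverage (16 outcomes): B1=T, B1=F, B2=T, B2=F, B3=T, B3=F, B4=S, B4=E, B5=T, B5=F, B6=T, B6=F, B7=S, B7=E, B8=T, B8=F
every size-1 subset falls short of the 16 outcomes (best: 9/16)
every size-2 subset falls short of the 16 outcomes (best: 14/16)
inputs {1, 2, 3} (size 3) cover everything; no size-3 subset with a lexicographically smaller index list covers all 16
Answer: 3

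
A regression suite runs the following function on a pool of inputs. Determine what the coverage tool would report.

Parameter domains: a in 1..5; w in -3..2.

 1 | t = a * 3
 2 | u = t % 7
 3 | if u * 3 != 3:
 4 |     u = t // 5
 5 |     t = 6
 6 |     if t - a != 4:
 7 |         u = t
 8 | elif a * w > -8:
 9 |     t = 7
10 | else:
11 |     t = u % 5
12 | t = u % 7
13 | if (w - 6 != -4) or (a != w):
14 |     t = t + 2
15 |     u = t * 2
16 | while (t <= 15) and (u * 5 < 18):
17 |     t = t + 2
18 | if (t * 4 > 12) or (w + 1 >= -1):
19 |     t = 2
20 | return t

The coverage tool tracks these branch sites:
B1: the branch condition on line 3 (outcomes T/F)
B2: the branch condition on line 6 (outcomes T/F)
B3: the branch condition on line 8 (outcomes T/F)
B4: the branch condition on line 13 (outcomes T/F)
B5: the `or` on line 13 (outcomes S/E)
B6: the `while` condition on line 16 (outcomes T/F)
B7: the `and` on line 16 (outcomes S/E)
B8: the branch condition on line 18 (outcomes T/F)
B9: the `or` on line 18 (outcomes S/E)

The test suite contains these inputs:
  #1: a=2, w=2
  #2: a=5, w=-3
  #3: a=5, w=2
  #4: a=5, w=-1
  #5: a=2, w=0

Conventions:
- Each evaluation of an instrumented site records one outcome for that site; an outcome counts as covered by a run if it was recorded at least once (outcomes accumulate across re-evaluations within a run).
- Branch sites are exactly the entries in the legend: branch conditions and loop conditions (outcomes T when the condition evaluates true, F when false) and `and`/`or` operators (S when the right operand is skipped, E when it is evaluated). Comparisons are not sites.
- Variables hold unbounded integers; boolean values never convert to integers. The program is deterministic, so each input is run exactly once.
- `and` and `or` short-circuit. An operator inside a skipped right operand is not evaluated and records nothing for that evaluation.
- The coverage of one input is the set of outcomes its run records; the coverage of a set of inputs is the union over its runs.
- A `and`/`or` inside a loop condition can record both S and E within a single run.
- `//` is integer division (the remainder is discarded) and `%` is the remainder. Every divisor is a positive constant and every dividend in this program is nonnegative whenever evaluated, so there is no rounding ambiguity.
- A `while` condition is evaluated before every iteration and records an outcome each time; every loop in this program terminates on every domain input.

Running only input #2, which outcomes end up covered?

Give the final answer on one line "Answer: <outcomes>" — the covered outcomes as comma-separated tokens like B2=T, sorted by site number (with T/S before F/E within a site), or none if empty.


Tracing the run of input #2 (a=5, w=-3):
  B1->F, B3->F, B5->S, B4->T, B7->E, B6->F, B9->E, B8->F
deduplicating events, the covered set is: B1=F, B3=F, B4=T, B5=S, B6=F, B7=E, B8=F, B9=E
Answer: B1=F, B3=F, B4=T, B5=S, B6=F, B7=E, B8=F, B9=E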